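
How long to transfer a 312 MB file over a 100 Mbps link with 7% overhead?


Effective throughput = 100 * (1 - 7/100) = 93 Mbps
File size in Mb = 312 * 8 = 2496 Mb
Time = 2496 / 93
Time = 26.8387 seconds


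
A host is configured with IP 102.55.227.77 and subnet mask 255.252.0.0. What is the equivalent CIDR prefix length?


Binary: 11111111.11111100.00000000.00000000
Count leading 1s
Prefix: /14


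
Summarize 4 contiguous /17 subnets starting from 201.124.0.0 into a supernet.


Original prefix: /17
Number of subnets: 4 = 2^2
New prefix = 17 - 2 = 15
Supernet: 201.124.0.0/15


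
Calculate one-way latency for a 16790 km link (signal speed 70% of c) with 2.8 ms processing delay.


Speed = 0.7 * 3e5 km/s = 210000 km/s
Propagation delay = 16790 / 210000 = 0.08 s = 79.9524 ms
Processing delay = 2.8 ms
Total one-way latency = 82.7524 ms


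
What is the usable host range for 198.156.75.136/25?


Network: 198.156.75.128
Broadcast: 198.156.75.255
First usable = network + 1
Last usable = broadcast - 1
Range: 198.156.75.129 to 198.156.75.254


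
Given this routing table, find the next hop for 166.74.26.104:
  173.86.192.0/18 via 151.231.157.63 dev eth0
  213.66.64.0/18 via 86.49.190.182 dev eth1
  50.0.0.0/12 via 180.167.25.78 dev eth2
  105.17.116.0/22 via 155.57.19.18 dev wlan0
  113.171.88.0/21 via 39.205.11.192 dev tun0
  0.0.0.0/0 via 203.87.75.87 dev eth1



Longest prefix match for 166.74.26.104:
  /18 173.86.192.0: no
  /18 213.66.64.0: no
  /12 50.0.0.0: no
  /22 105.17.116.0: no
  /21 113.171.88.0: no
  /0 0.0.0.0: MATCH
Selected: next-hop 203.87.75.87 via eth1 (matched /0)


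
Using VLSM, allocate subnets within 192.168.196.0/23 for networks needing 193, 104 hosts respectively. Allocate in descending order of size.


193 hosts -> /24 (254 usable): 192.168.196.0/24
104 hosts -> /25 (126 usable): 192.168.197.0/25
Allocation: 192.168.196.0/24 (193 hosts, 254 usable); 192.168.197.0/25 (104 hosts, 126 usable)


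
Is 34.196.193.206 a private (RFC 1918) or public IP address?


RFC 1918 private ranges:
  10.0.0.0/8 (10.0.0.0 - 10.255.255.255)
  172.16.0.0/12 (172.16.0.0 - 172.31.255.255)
  192.168.0.0/16 (192.168.0.0 - 192.168.255.255)
Public (not in any RFC 1918 range)


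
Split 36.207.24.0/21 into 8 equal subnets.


New prefix = 21 + 3 = 24
Each subnet has 256 addresses
  36.207.24.0/24
  36.207.25.0/24
  36.207.26.0/24
  36.207.27.0/24
  36.207.28.0/24
  36.207.29.0/24
  36.207.30.0/24
  36.207.31.0/24
Subnets: 36.207.24.0/24, 36.207.25.0/24, 36.207.26.0/24, 36.207.27.0/24, 36.207.28.0/24, 36.207.29.0/24, 36.207.30.0/24, 36.207.31.0/24


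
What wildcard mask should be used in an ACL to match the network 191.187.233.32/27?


Subnet mask: 255.255.255.224
Wildcard = 255.255.255.255 - subnet mask
255 - 255 = 0
255 - 255 = 0
255 - 255 = 0
255 - 224 = 31
Wildcard: 0.0.0.31


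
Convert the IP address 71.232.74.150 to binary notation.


71 = 01000111
232 = 11101000
74 = 01001010
150 = 10010110
Binary: 01000111.11101000.01001010.10010110


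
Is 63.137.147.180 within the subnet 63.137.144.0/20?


Subnet network: 63.137.144.0
Test IP AND mask: 63.137.144.0
Yes, 63.137.147.180 is in 63.137.144.0/20


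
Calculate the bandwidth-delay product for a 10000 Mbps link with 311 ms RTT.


BDP = bandwidth * RTT
= 10000 Mbps * 311 ms
= 10000 * 1e6 * 311 / 1000 bits
= 3110000000 bits
= 388750000 bytes
= 379638.6719 KB
BDP = 3110000000 bits (388750000 bytes)


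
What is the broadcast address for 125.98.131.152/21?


Network: 125.98.128.0/21
Host bits = 11
Set all host bits to 1:
Broadcast: 125.98.135.255


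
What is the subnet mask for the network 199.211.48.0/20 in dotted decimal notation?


/20 means 20 network bits, 12 host bits
Binary: 11111111111111111111000000000000
Mask: 255.255.240.0


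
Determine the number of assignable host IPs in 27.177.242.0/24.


Host bits = 32 - 24 = 8
Total addresses = 2^8 = 256
Usable = total - 2 (network and broadcast)
Usable hosts: 254


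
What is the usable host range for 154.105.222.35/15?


Network: 154.104.0.0
Broadcast: 154.105.255.255
First usable = network + 1
Last usable = broadcast - 1
Range: 154.104.0.1 to 154.105.255.254


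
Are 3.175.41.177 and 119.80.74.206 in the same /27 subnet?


Mask: 255.255.255.224
3.175.41.177 AND mask = 3.175.41.160
119.80.74.206 AND mask = 119.80.74.192
No, different subnets (3.175.41.160 vs 119.80.74.192)


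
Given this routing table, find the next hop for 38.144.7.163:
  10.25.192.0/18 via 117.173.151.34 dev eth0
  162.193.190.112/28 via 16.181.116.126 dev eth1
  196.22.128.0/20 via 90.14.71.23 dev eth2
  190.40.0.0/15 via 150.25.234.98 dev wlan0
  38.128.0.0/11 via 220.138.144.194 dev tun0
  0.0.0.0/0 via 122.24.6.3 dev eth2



Longest prefix match for 38.144.7.163:
  /18 10.25.192.0: no
  /28 162.193.190.112: no
  /20 196.22.128.0: no
  /15 190.40.0.0: no
  /11 38.128.0.0: MATCH
  /0 0.0.0.0: MATCH
Selected: next-hop 220.138.144.194 via tun0 (matched /11)


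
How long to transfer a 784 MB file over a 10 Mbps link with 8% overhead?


Effective throughput = 10 * (1 - 8/100) = 9.2 Mbps
File size in Mb = 784 * 8 = 6272 Mb
Time = 6272 / 9.2
Time = 681.7391 seconds


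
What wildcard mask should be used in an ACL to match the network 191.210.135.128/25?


Subnet mask: 255.255.255.128
Wildcard = 255.255.255.255 - subnet mask
255 - 255 = 0
255 - 255 = 0
255 - 255 = 0
255 - 128 = 127
Wildcard: 0.0.0.127


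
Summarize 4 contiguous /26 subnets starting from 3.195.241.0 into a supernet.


Original prefix: /26
Number of subnets: 4 = 2^2
New prefix = 26 - 2 = 24
Supernet: 3.195.241.0/24


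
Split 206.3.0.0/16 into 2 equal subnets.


New prefix = 16 + 1 = 17
Each subnet has 32768 addresses
  206.3.0.0/17
  206.3.128.0/17
Subnets: 206.3.0.0/17, 206.3.128.0/17


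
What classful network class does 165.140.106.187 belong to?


First octet: 165
Binary: 10100101
10xxxxxx -> Class B (128-191)
Class B, default mask 255.255.0.0 (/16)


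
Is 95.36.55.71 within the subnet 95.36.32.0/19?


Subnet network: 95.36.32.0
Test IP AND mask: 95.36.32.0
Yes, 95.36.55.71 is in 95.36.32.0/19


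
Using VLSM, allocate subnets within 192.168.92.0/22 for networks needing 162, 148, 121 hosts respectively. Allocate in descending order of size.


162 hosts -> /24 (254 usable): 192.168.92.0/24
148 hosts -> /24 (254 usable): 192.168.93.0/24
121 hosts -> /25 (126 usable): 192.168.94.0/25
Allocation: 192.168.92.0/24 (162 hosts, 254 usable); 192.168.93.0/24 (148 hosts, 254 usable); 192.168.94.0/25 (121 hosts, 126 usable)


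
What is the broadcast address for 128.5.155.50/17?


Network: 128.5.128.0/17
Host bits = 15
Set all host bits to 1:
Broadcast: 128.5.255.255


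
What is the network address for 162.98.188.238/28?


IP:   10100010.01100010.10111100.11101110
Mask: 11111111.11111111.11111111.11110000
AND operation:
Net:  10100010.01100010.10111100.11100000
Network: 162.98.188.224/28


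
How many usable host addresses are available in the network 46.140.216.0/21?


Host bits = 32 - 21 = 11
Total addresses = 2^11 = 2048
Usable = total - 2 (network and broadcast)
Usable hosts: 2046


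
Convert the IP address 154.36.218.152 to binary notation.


154 = 10011010
36 = 00100100
218 = 11011010
152 = 10011000
Binary: 10011010.00100100.11011010.10011000


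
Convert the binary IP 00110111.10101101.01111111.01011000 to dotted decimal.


00110111 = 55
10101101 = 173
01111111 = 127
01011000 = 88
IP: 55.173.127.88


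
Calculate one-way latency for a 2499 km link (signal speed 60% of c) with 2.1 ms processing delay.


Speed = 0.6 * 3e5 km/s = 180000 km/s
Propagation delay = 2499 / 180000 = 0.0139 s = 13.8833 ms
Processing delay = 2.1 ms
Total one-way latency = 15.9833 ms


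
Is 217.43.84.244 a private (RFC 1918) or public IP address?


RFC 1918 private ranges:
  10.0.0.0/8 (10.0.0.0 - 10.255.255.255)
  172.16.0.0/12 (172.16.0.0 - 172.31.255.255)
  192.168.0.0/16 (192.168.0.0 - 192.168.255.255)
Public (not in any RFC 1918 range)


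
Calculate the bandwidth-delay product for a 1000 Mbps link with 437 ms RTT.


BDP = bandwidth * RTT
= 1000 Mbps * 437 ms
= 1000 * 1e6 * 437 / 1000 bits
= 437000000 bits
= 54625000 bytes
= 53344.7266 KB
BDP = 437000000 bits (54625000 bytes)


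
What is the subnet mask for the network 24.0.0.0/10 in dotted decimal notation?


/10 means 10 network bits, 22 host bits
Binary: 11111111110000000000000000000000
Mask: 255.192.0.0


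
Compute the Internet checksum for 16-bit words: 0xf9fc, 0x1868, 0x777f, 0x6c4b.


Sum all words (with carry folding):
+ 0xf9fc = 0xf9fc
+ 0x1868 = 0x1265
+ 0x777f = 0x89e4
+ 0x6c4b = 0xf62f
One's complement: ~0xf62f
Checksum = 0x09d0


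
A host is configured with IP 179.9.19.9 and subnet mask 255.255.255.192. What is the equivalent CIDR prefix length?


Binary: 11111111.11111111.11111111.11000000
Count leading 1s
Prefix: /26


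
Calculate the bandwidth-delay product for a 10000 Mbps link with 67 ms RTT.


BDP = bandwidth * RTT
= 10000 Mbps * 67 ms
= 10000 * 1e6 * 67 / 1000 bits
= 670000000 bits
= 83750000 bytes
= 81787.1094 KB
BDP = 670000000 bits (83750000 bytes)


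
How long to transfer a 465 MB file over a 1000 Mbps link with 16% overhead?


Effective throughput = 1000 * (1 - 16/100) = 840 Mbps
File size in Mb = 465 * 8 = 3720 Mb
Time = 3720 / 840
Time = 4.4286 seconds


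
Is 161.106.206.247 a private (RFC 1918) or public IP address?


RFC 1918 private ranges:
  10.0.0.0/8 (10.0.0.0 - 10.255.255.255)
  172.16.0.0/12 (172.16.0.0 - 172.31.255.255)
  192.168.0.0/16 (192.168.0.0 - 192.168.255.255)
Public (not in any RFC 1918 range)


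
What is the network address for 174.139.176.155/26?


IP:   10101110.10001011.10110000.10011011
Mask: 11111111.11111111.11111111.11000000
AND operation:
Net:  10101110.10001011.10110000.10000000
Network: 174.139.176.128/26


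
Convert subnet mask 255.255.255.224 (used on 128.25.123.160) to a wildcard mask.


Subnet mask: 255.255.255.224
Wildcard = 255.255.255.255 - subnet mask
255 - 255 = 0
255 - 255 = 0
255 - 255 = 0
255 - 224 = 31
Wildcard: 0.0.0.31


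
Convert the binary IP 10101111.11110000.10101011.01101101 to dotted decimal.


10101111 = 175
11110000 = 240
10101011 = 171
01101101 = 109
IP: 175.240.171.109


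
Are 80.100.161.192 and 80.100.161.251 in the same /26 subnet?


Mask: 255.255.255.192
80.100.161.192 AND mask = 80.100.161.192
80.100.161.251 AND mask = 80.100.161.192
Yes, same subnet (80.100.161.192)


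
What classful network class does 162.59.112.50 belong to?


First octet: 162
Binary: 10100010
10xxxxxx -> Class B (128-191)
Class B, default mask 255.255.0.0 (/16)


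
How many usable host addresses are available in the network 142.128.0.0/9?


Host bits = 32 - 9 = 23
Total addresses = 2^23 = 8388608
Usable = total - 2 (network and broadcast)
Usable hosts: 8388606


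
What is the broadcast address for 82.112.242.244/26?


Network: 82.112.242.192/26
Host bits = 6
Set all host bits to 1:
Broadcast: 82.112.242.255


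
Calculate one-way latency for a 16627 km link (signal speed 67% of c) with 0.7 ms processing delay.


Speed = 0.67 * 3e5 km/s = 201000 km/s
Propagation delay = 16627 / 201000 = 0.0827 s = 82.7214 ms
Processing delay = 0.7 ms
Total one-way latency = 83.4214 ms


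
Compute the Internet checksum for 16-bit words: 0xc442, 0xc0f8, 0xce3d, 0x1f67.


Sum all words (with carry folding):
+ 0xc442 = 0xc442
+ 0xc0f8 = 0x853b
+ 0xce3d = 0x5379
+ 0x1f67 = 0x72e0
One's complement: ~0x72e0
Checksum = 0x8d1f


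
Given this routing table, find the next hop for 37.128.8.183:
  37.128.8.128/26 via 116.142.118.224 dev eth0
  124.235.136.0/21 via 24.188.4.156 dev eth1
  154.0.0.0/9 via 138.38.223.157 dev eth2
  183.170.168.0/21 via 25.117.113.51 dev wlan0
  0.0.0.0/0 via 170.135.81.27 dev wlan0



Longest prefix match for 37.128.8.183:
  /26 37.128.8.128: MATCH
  /21 124.235.136.0: no
  /9 154.0.0.0: no
  /21 183.170.168.0: no
  /0 0.0.0.0: MATCH
Selected: next-hop 116.142.118.224 via eth0 (matched /26)


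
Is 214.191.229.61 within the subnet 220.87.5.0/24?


Subnet network: 220.87.5.0
Test IP AND mask: 214.191.229.0
No, 214.191.229.61 is not in 220.87.5.0/24


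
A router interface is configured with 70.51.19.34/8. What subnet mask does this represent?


/8 means 8 network bits, 24 host bits
Binary: 11111111000000000000000000000000
Mask: 255.0.0.0


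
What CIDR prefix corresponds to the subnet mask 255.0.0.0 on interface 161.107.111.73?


Binary: 11111111.00000000.00000000.00000000
Count leading 1s
Prefix: /8


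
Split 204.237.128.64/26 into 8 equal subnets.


New prefix = 26 + 3 = 29
Each subnet has 8 addresses
  204.237.128.64/29
  204.237.128.72/29
  204.237.128.80/29
  204.237.128.88/29
  204.237.128.96/29
  204.237.128.104/29
  204.237.128.112/29
  204.237.128.120/29
Subnets: 204.237.128.64/29, 204.237.128.72/29, 204.237.128.80/29, 204.237.128.88/29, 204.237.128.96/29, 204.237.128.104/29, 204.237.128.112/29, 204.237.128.120/29


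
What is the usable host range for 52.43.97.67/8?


Network: 52.0.0.0
Broadcast: 52.255.255.255
First usable = network + 1
Last usable = broadcast - 1
Range: 52.0.0.1 to 52.255.255.254


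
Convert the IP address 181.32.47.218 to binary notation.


181 = 10110101
32 = 00100000
47 = 00101111
218 = 11011010
Binary: 10110101.00100000.00101111.11011010


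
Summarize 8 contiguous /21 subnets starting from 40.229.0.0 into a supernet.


Original prefix: /21
Number of subnets: 8 = 2^3
New prefix = 21 - 3 = 18
Supernet: 40.229.0.0/18


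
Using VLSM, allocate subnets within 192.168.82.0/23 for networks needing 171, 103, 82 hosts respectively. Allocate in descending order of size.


171 hosts -> /24 (254 usable): 192.168.82.0/24
103 hosts -> /25 (126 usable): 192.168.83.0/25
82 hosts -> /25 (126 usable): 192.168.83.128/25
Allocation: 192.168.82.0/24 (171 hosts, 254 usable); 192.168.83.0/25 (103 hosts, 126 usable); 192.168.83.128/25 (82 hosts, 126 usable)


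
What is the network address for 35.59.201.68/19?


IP:   00100011.00111011.11001001.01000100
Mask: 11111111.11111111.11100000.00000000
AND operation:
Net:  00100011.00111011.11000000.00000000
Network: 35.59.192.0/19


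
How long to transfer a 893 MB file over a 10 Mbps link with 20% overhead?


Effective throughput = 10 * (1 - 20/100) = 8 Mbps
File size in Mb = 893 * 8 = 7144 Mb
Time = 7144 / 8
Time = 893 seconds


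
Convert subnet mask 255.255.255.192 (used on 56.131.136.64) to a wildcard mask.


Subnet mask: 255.255.255.192
Wildcard = 255.255.255.255 - subnet mask
255 - 255 = 0
255 - 255 = 0
255 - 255 = 0
255 - 192 = 63
Wildcard: 0.0.0.63


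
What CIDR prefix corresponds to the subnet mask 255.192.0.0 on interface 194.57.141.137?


Binary: 11111111.11000000.00000000.00000000
Count leading 1s
Prefix: /10


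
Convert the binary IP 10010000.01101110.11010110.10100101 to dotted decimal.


10010000 = 144
01101110 = 110
11010110 = 214
10100101 = 165
IP: 144.110.214.165


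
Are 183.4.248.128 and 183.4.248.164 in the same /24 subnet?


Mask: 255.255.255.0
183.4.248.128 AND mask = 183.4.248.0
183.4.248.164 AND mask = 183.4.248.0
Yes, same subnet (183.4.248.0)


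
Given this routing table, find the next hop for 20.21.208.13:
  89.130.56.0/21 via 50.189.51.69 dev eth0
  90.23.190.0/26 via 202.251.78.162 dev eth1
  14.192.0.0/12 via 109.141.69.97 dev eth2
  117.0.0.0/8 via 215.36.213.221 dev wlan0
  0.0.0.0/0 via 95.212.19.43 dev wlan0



Longest prefix match for 20.21.208.13:
  /21 89.130.56.0: no
  /26 90.23.190.0: no
  /12 14.192.0.0: no
  /8 117.0.0.0: no
  /0 0.0.0.0: MATCH
Selected: next-hop 95.212.19.43 via wlan0 (matched /0)


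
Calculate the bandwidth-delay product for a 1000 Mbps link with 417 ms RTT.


BDP = bandwidth * RTT
= 1000 Mbps * 417 ms
= 1000 * 1e6 * 417 / 1000 bits
= 417000000 bits
= 52125000 bytes
= 50903.3203 KB
BDP = 417000000 bits (52125000 bytes)


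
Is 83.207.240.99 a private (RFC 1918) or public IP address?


RFC 1918 private ranges:
  10.0.0.0/8 (10.0.0.0 - 10.255.255.255)
  172.16.0.0/12 (172.16.0.0 - 172.31.255.255)
  192.168.0.0/16 (192.168.0.0 - 192.168.255.255)
Public (not in any RFC 1918 range)


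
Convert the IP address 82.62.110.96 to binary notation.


82 = 01010010
62 = 00111110
110 = 01101110
96 = 01100000
Binary: 01010010.00111110.01101110.01100000


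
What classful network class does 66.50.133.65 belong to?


First octet: 66
Binary: 01000010
0xxxxxxx -> Class A (1-126)
Class A, default mask 255.0.0.0 (/8)


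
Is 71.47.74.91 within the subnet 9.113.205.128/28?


Subnet network: 9.113.205.128
Test IP AND mask: 71.47.74.80
No, 71.47.74.91 is not in 9.113.205.128/28


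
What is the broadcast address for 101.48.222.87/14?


Network: 101.48.0.0/14
Host bits = 18
Set all host bits to 1:
Broadcast: 101.51.255.255


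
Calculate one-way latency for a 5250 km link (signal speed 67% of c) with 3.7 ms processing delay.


Speed = 0.67 * 3e5 km/s = 201000 km/s
Propagation delay = 5250 / 201000 = 0.0261 s = 26.1194 ms
Processing delay = 3.7 ms
Total one-way latency = 29.8194 ms


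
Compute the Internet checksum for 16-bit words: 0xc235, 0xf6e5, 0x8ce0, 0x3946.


Sum all words (with carry folding):
+ 0xc235 = 0xc235
+ 0xf6e5 = 0xb91b
+ 0x8ce0 = 0x45fc
+ 0x3946 = 0x7f42
One's complement: ~0x7f42
Checksum = 0x80bd


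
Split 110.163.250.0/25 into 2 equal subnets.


New prefix = 25 + 1 = 26
Each subnet has 64 addresses
  110.163.250.0/26
  110.163.250.64/26
Subnets: 110.163.250.0/26, 110.163.250.64/26


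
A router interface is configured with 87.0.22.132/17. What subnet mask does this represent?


/17 means 17 network bits, 15 host bits
Binary: 11111111111111111000000000000000
Mask: 255.255.128.0


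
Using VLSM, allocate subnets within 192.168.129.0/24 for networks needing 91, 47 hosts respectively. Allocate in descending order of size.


91 hosts -> /25 (126 usable): 192.168.129.0/25
47 hosts -> /26 (62 usable): 192.168.129.128/26
Allocation: 192.168.129.0/25 (91 hosts, 126 usable); 192.168.129.128/26 (47 hosts, 62 usable)


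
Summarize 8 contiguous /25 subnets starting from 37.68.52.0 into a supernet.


Original prefix: /25
Number of subnets: 8 = 2^3
New prefix = 25 - 3 = 22
Supernet: 37.68.52.0/22


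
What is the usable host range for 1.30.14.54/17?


Network: 1.30.0.0
Broadcast: 1.30.127.255
First usable = network + 1
Last usable = broadcast - 1
Range: 1.30.0.1 to 1.30.127.254


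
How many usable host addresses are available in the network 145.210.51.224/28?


Host bits = 32 - 28 = 4
Total addresses = 2^4 = 16
Usable = total - 2 (network and broadcast)
Usable hosts: 14


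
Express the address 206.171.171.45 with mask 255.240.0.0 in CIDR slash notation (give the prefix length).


Binary: 11111111.11110000.00000000.00000000
Count leading 1s
Prefix: /12


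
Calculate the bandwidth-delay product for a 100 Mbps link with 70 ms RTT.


BDP = bandwidth * RTT
= 100 Mbps * 70 ms
= 100 * 1e6 * 70 / 1000 bits
= 7000000 bits
= 875000 bytes
= 854.4922 KB
BDP = 7000000 bits (875000 bytes)


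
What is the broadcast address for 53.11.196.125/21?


Network: 53.11.192.0/21
Host bits = 11
Set all host bits to 1:
Broadcast: 53.11.199.255


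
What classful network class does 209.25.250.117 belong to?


First octet: 209
Binary: 11010001
110xxxxx -> Class C (192-223)
Class C, default mask 255.255.255.0 (/24)


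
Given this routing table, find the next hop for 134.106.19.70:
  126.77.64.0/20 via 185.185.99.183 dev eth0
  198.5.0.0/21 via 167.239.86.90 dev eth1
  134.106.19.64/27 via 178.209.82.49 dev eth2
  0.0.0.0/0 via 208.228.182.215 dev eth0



Longest prefix match for 134.106.19.70:
  /20 126.77.64.0: no
  /21 198.5.0.0: no
  /27 134.106.19.64: MATCH
  /0 0.0.0.0: MATCH
Selected: next-hop 178.209.82.49 via eth2 (matched /27)


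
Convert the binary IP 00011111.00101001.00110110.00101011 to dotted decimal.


00011111 = 31
00101001 = 41
00110110 = 54
00101011 = 43
IP: 31.41.54.43


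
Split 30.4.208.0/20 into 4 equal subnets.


New prefix = 20 + 2 = 22
Each subnet has 1024 addresses
  30.4.208.0/22
  30.4.212.0/22
  30.4.216.0/22
  30.4.220.0/22
Subnets: 30.4.208.0/22, 30.4.212.0/22, 30.4.216.0/22, 30.4.220.0/22


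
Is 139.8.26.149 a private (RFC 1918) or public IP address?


RFC 1918 private ranges:
  10.0.0.0/8 (10.0.0.0 - 10.255.255.255)
  172.16.0.0/12 (172.16.0.0 - 172.31.255.255)
  192.168.0.0/16 (192.168.0.0 - 192.168.255.255)
Public (not in any RFC 1918 range)


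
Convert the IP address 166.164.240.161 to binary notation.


166 = 10100110
164 = 10100100
240 = 11110000
161 = 10100001
Binary: 10100110.10100100.11110000.10100001


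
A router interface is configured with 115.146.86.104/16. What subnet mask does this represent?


/16 means 16 network bits, 16 host bits
Binary: 11111111111111110000000000000000
Mask: 255.255.0.0


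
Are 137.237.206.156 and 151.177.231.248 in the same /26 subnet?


Mask: 255.255.255.192
137.237.206.156 AND mask = 137.237.206.128
151.177.231.248 AND mask = 151.177.231.192
No, different subnets (137.237.206.128 vs 151.177.231.192)


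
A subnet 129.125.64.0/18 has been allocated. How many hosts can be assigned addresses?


Host bits = 32 - 18 = 14
Total addresses = 2^14 = 16384
Usable = total - 2 (network and broadcast)
Usable hosts: 16382


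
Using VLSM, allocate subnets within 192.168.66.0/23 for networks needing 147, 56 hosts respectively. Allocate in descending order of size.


147 hosts -> /24 (254 usable): 192.168.66.0/24
56 hosts -> /26 (62 usable): 192.168.67.0/26
Allocation: 192.168.66.0/24 (147 hosts, 254 usable); 192.168.67.0/26 (56 hosts, 62 usable)


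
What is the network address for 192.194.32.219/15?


IP:   11000000.11000010.00100000.11011011
Mask: 11111111.11111110.00000000.00000000
AND operation:
Net:  11000000.11000010.00000000.00000000
Network: 192.194.0.0/15


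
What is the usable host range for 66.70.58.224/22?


Network: 66.70.56.0
Broadcast: 66.70.59.255
First usable = network + 1
Last usable = broadcast - 1
Range: 66.70.56.1 to 66.70.59.254


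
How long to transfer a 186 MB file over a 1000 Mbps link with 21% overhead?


Effective throughput = 1000 * (1 - 21/100) = 790 Mbps
File size in Mb = 186 * 8 = 1488 Mb
Time = 1488 / 790
Time = 1.8835 seconds


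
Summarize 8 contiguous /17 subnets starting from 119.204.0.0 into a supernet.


Original prefix: /17
Number of subnets: 8 = 2^3
New prefix = 17 - 3 = 14
Supernet: 119.204.0.0/14


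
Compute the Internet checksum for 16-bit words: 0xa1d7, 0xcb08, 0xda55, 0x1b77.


Sum all words (with carry folding):
+ 0xa1d7 = 0xa1d7
+ 0xcb08 = 0x6ce0
+ 0xda55 = 0x4736
+ 0x1b77 = 0x62ad
One's complement: ~0x62ad
Checksum = 0x9d52


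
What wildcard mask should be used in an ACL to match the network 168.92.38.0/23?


Subnet mask: 255.255.254.0
Wildcard = 255.255.255.255 - subnet mask
255 - 255 = 0
255 - 255 = 0
255 - 254 = 1
255 - 0 = 255
Wildcard: 0.0.1.255


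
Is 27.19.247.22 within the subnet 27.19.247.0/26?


Subnet network: 27.19.247.0
Test IP AND mask: 27.19.247.0
Yes, 27.19.247.22 is in 27.19.247.0/26


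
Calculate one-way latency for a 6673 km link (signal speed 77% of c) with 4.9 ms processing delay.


Speed = 0.77 * 3e5 km/s = 231000 km/s
Propagation delay = 6673 / 231000 = 0.0289 s = 28.8874 ms
Processing delay = 4.9 ms
Total one-way latency = 33.7874 ms


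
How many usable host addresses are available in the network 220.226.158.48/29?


Host bits = 32 - 29 = 3
Total addresses = 2^3 = 8
Usable = total - 2 (network and broadcast)
Usable hosts: 6


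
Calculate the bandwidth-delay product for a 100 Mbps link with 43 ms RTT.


BDP = bandwidth * RTT
= 100 Mbps * 43 ms
= 100 * 1e6 * 43 / 1000 bits
= 4300000 bits
= 537500 bytes
= 524.9023 KB
BDP = 4300000 bits (537500 bytes)


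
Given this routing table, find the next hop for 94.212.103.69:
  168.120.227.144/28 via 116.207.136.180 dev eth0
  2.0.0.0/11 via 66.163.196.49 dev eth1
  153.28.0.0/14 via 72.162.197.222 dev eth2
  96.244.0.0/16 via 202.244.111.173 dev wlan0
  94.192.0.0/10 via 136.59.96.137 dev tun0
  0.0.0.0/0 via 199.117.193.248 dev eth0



Longest prefix match for 94.212.103.69:
  /28 168.120.227.144: no
  /11 2.0.0.0: no
  /14 153.28.0.0: no
  /16 96.244.0.0: no
  /10 94.192.0.0: MATCH
  /0 0.0.0.0: MATCH
Selected: next-hop 136.59.96.137 via tun0 (matched /10)


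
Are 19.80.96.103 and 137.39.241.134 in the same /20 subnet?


Mask: 255.255.240.0
19.80.96.103 AND mask = 19.80.96.0
137.39.241.134 AND mask = 137.39.240.0
No, different subnets (19.80.96.0 vs 137.39.240.0)


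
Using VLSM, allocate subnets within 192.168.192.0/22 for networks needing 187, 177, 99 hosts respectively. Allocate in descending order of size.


187 hosts -> /24 (254 usable): 192.168.192.0/24
177 hosts -> /24 (254 usable): 192.168.193.0/24
99 hosts -> /25 (126 usable): 192.168.194.0/25
Allocation: 192.168.192.0/24 (187 hosts, 254 usable); 192.168.193.0/24 (177 hosts, 254 usable); 192.168.194.0/25 (99 hosts, 126 usable)


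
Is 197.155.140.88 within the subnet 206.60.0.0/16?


Subnet network: 206.60.0.0
Test IP AND mask: 197.155.0.0
No, 197.155.140.88 is not in 206.60.0.0/16


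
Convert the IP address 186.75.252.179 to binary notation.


186 = 10111010
75 = 01001011
252 = 11111100
179 = 10110011
Binary: 10111010.01001011.11111100.10110011


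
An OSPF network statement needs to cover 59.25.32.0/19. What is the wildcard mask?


Subnet mask: 255.255.224.0
Wildcard = 255.255.255.255 - subnet mask
255 - 255 = 0
255 - 255 = 0
255 - 224 = 31
255 - 0 = 255
Wildcard: 0.0.31.255


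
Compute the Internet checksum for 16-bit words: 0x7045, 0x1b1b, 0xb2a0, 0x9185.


Sum all words (with carry folding):
+ 0x7045 = 0x7045
+ 0x1b1b = 0x8b60
+ 0xb2a0 = 0x3e01
+ 0x9185 = 0xcf86
One's complement: ~0xcf86
Checksum = 0x3079


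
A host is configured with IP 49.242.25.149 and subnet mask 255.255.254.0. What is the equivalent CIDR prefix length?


Binary: 11111111.11111111.11111110.00000000
Count leading 1s
Prefix: /23


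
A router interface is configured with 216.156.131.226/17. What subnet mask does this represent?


/17 means 17 network bits, 15 host bits
Binary: 11111111111111111000000000000000
Mask: 255.255.128.0


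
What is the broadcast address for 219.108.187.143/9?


Network: 219.0.0.0/9
Host bits = 23
Set all host bits to 1:
Broadcast: 219.127.255.255


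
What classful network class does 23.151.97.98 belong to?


First octet: 23
Binary: 00010111
0xxxxxxx -> Class A (1-126)
Class A, default mask 255.0.0.0 (/8)


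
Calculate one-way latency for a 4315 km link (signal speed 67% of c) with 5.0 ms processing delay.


Speed = 0.67 * 3e5 km/s = 201000 km/s
Propagation delay = 4315 / 201000 = 0.0215 s = 21.4677 ms
Processing delay = 5.0 ms
Total one-way latency = 26.4677 ms


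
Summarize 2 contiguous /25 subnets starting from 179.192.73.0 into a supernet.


Original prefix: /25
Number of subnets: 2 = 2^1
New prefix = 25 - 1 = 24
Supernet: 179.192.73.0/24


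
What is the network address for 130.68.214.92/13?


IP:   10000010.01000100.11010110.01011100
Mask: 11111111.11111000.00000000.00000000
AND operation:
Net:  10000010.01000000.00000000.00000000
Network: 130.64.0.0/13


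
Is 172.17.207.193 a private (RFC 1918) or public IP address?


RFC 1918 private ranges:
  10.0.0.0/8 (10.0.0.0 - 10.255.255.255)
  172.16.0.0/12 (172.16.0.0 - 172.31.255.255)
  192.168.0.0/16 (192.168.0.0 - 192.168.255.255)
Private (in 172.16.0.0/12)


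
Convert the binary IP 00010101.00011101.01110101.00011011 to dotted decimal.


00010101 = 21
00011101 = 29
01110101 = 117
00011011 = 27
IP: 21.29.117.27


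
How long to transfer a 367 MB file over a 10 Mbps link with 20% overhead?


Effective throughput = 10 * (1 - 20/100) = 8 Mbps
File size in Mb = 367 * 8 = 2936 Mb
Time = 2936 / 8
Time = 367 seconds


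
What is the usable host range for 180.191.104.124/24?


Network: 180.191.104.0
Broadcast: 180.191.104.255
First usable = network + 1
Last usable = broadcast - 1
Range: 180.191.104.1 to 180.191.104.254


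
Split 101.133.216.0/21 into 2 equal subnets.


New prefix = 21 + 1 = 22
Each subnet has 1024 addresses
  101.133.216.0/22
  101.133.220.0/22
Subnets: 101.133.216.0/22, 101.133.220.0/22


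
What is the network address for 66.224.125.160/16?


IP:   01000010.11100000.01111101.10100000
Mask: 11111111.11111111.00000000.00000000
AND operation:
Net:  01000010.11100000.00000000.00000000
Network: 66.224.0.0/16


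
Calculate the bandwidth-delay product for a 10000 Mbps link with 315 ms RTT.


BDP = bandwidth * RTT
= 10000 Mbps * 315 ms
= 10000 * 1e6 * 315 / 1000 bits
= 3150000000 bits
= 393750000 bytes
= 384521.4844 KB
BDP = 3150000000 bits (393750000 bytes)


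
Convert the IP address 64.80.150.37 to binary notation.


64 = 01000000
80 = 01010000
150 = 10010110
37 = 00100101
Binary: 01000000.01010000.10010110.00100101


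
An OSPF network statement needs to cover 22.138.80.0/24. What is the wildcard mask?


Subnet mask: 255.255.255.0
Wildcard = 255.255.255.255 - subnet mask
255 - 255 = 0
255 - 255 = 0
255 - 255 = 0
255 - 0 = 255
Wildcard: 0.0.0.255


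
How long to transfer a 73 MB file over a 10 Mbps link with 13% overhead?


Effective throughput = 10 * (1 - 13/100) = 8.7 Mbps
File size in Mb = 73 * 8 = 584 Mb
Time = 584 / 8.7
Time = 67.1264 seconds


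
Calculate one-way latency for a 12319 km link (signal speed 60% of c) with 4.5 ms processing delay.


Speed = 0.6 * 3e5 km/s = 180000 km/s
Propagation delay = 12319 / 180000 = 0.0684 s = 68.4389 ms
Processing delay = 4.5 ms
Total one-way latency = 72.9389 ms


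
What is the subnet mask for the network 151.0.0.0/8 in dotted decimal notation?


/8 means 8 network bits, 24 host bits
Binary: 11111111000000000000000000000000
Mask: 255.0.0.0


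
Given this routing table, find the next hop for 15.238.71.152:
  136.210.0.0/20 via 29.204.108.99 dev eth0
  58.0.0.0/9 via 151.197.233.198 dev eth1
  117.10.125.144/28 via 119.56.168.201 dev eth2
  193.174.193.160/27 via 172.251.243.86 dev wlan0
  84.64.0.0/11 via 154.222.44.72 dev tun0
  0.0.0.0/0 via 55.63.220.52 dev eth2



Longest prefix match for 15.238.71.152:
  /20 136.210.0.0: no
  /9 58.0.0.0: no
  /28 117.10.125.144: no
  /27 193.174.193.160: no
  /11 84.64.0.0: no
  /0 0.0.0.0: MATCH
Selected: next-hop 55.63.220.52 via eth2 (matched /0)


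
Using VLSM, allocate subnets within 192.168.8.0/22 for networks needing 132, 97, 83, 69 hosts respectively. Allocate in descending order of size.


132 hosts -> /24 (254 usable): 192.168.8.0/24
97 hosts -> /25 (126 usable): 192.168.9.0/25
83 hosts -> /25 (126 usable): 192.168.9.128/25
69 hosts -> /25 (126 usable): 192.168.10.0/25
Allocation: 192.168.8.0/24 (132 hosts, 254 usable); 192.168.9.0/25 (97 hosts, 126 usable); 192.168.9.128/25 (83 hosts, 126 usable); 192.168.10.0/25 (69 hosts, 126 usable)


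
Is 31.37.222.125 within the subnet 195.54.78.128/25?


Subnet network: 195.54.78.128
Test IP AND mask: 31.37.222.0
No, 31.37.222.125 is not in 195.54.78.128/25


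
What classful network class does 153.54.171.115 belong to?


First octet: 153
Binary: 10011001
10xxxxxx -> Class B (128-191)
Class B, default mask 255.255.0.0 (/16)


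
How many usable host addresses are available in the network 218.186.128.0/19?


Host bits = 32 - 19 = 13
Total addresses = 2^13 = 8192
Usable = total - 2 (network and broadcast)
Usable hosts: 8190


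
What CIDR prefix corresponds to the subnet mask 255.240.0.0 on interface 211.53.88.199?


Binary: 11111111.11110000.00000000.00000000
Count leading 1s
Prefix: /12


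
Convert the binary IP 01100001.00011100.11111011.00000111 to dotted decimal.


01100001 = 97
00011100 = 28
11111011 = 251
00000111 = 7
IP: 97.28.251.7


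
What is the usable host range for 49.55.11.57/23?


Network: 49.55.10.0
Broadcast: 49.55.11.255
First usable = network + 1
Last usable = broadcast - 1
Range: 49.55.10.1 to 49.55.11.254


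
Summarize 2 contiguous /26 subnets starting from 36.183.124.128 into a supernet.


Original prefix: /26
Number of subnets: 2 = 2^1
New prefix = 26 - 1 = 25
Supernet: 36.183.124.128/25


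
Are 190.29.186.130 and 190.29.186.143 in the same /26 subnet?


Mask: 255.255.255.192
190.29.186.130 AND mask = 190.29.186.128
190.29.186.143 AND mask = 190.29.186.128
Yes, same subnet (190.29.186.128)


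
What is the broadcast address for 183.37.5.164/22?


Network: 183.37.4.0/22
Host bits = 10
Set all host bits to 1:
Broadcast: 183.37.7.255


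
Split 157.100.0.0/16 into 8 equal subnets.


New prefix = 16 + 3 = 19
Each subnet has 8192 addresses
  157.100.0.0/19
  157.100.32.0/19
  157.100.64.0/19
  157.100.96.0/19
  157.100.128.0/19
  157.100.160.0/19
  157.100.192.0/19
  157.100.224.0/19
Subnets: 157.100.0.0/19, 157.100.32.0/19, 157.100.64.0/19, 157.100.96.0/19, 157.100.128.0/19, 157.100.160.0/19, 157.100.192.0/19, 157.100.224.0/19


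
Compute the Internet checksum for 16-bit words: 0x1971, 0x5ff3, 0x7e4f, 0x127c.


Sum all words (with carry folding):
+ 0x1971 = 0x1971
+ 0x5ff3 = 0x7964
+ 0x7e4f = 0xf7b3
+ 0x127c = 0x0a30
One's complement: ~0x0a30
Checksum = 0xf5cf


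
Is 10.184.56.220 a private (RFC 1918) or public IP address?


RFC 1918 private ranges:
  10.0.0.0/8 (10.0.0.0 - 10.255.255.255)
  172.16.0.0/12 (172.16.0.0 - 172.31.255.255)
  192.168.0.0/16 (192.168.0.0 - 192.168.255.255)
Private (in 10.0.0.0/8)


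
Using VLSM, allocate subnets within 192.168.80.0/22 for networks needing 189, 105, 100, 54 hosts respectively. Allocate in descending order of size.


189 hosts -> /24 (254 usable): 192.168.80.0/24
105 hosts -> /25 (126 usable): 192.168.81.0/25
100 hosts -> /25 (126 usable): 192.168.81.128/25
54 hosts -> /26 (62 usable): 192.168.82.0/26
Allocation: 192.168.80.0/24 (189 hosts, 254 usable); 192.168.81.0/25 (105 hosts, 126 usable); 192.168.81.128/25 (100 hosts, 126 usable); 192.168.82.0/26 (54 hosts, 62 usable)


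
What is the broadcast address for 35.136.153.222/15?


Network: 35.136.0.0/15
Host bits = 17
Set all host bits to 1:
Broadcast: 35.137.255.255


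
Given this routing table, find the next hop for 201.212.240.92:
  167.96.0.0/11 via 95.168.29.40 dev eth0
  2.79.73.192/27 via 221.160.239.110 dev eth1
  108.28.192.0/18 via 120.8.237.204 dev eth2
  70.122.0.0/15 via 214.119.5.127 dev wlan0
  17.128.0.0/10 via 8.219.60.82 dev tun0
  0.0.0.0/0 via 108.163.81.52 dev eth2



Longest prefix match for 201.212.240.92:
  /11 167.96.0.0: no
  /27 2.79.73.192: no
  /18 108.28.192.0: no
  /15 70.122.0.0: no
  /10 17.128.0.0: no
  /0 0.0.0.0: MATCH
Selected: next-hop 108.163.81.52 via eth2 (matched /0)


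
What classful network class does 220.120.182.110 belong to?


First octet: 220
Binary: 11011100
110xxxxx -> Class C (192-223)
Class C, default mask 255.255.255.0 (/24)


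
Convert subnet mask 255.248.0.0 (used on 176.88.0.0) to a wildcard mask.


Subnet mask: 255.248.0.0
Wildcard = 255.255.255.255 - subnet mask
255 - 255 = 0
255 - 248 = 7
255 - 0 = 255
255 - 0 = 255
Wildcard: 0.7.255.255


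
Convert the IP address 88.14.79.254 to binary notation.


88 = 01011000
14 = 00001110
79 = 01001111
254 = 11111110
Binary: 01011000.00001110.01001111.11111110


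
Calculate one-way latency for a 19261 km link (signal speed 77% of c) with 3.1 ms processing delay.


Speed = 0.77 * 3e5 km/s = 231000 km/s
Propagation delay = 19261 / 231000 = 0.0834 s = 83.381 ms
Processing delay = 3.1 ms
Total one-way latency = 86.481 ms


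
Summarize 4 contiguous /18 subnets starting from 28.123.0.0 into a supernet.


Original prefix: /18
Number of subnets: 4 = 2^2
New prefix = 18 - 2 = 16
Supernet: 28.123.0.0/16


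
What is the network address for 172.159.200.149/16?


IP:   10101100.10011111.11001000.10010101
Mask: 11111111.11111111.00000000.00000000
AND operation:
Net:  10101100.10011111.00000000.00000000
Network: 172.159.0.0/16


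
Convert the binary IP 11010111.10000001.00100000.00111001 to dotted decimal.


11010111 = 215
10000001 = 129
00100000 = 32
00111001 = 57
IP: 215.129.32.57


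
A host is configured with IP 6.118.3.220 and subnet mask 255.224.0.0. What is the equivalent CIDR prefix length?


Binary: 11111111.11100000.00000000.00000000
Count leading 1s
Prefix: /11


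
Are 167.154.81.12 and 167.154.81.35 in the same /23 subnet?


Mask: 255.255.254.0
167.154.81.12 AND mask = 167.154.80.0
167.154.81.35 AND mask = 167.154.80.0
Yes, same subnet (167.154.80.0)


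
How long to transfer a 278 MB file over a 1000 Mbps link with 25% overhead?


Effective throughput = 1000 * (1 - 25/100) = 750 Mbps
File size in Mb = 278 * 8 = 2224 Mb
Time = 2224 / 750
Time = 2.9653 seconds


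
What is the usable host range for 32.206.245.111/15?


Network: 32.206.0.0
Broadcast: 32.207.255.255
First usable = network + 1
Last usable = broadcast - 1
Range: 32.206.0.1 to 32.207.255.254


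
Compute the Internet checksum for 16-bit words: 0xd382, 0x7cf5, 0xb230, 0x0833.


Sum all words (with carry folding):
+ 0xd382 = 0xd382
+ 0x7cf5 = 0x5078
+ 0xb230 = 0x02a9
+ 0x0833 = 0x0adc
One's complement: ~0x0adc
Checksum = 0xf523


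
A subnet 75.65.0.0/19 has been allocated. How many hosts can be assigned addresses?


Host bits = 32 - 19 = 13
Total addresses = 2^13 = 8192
Usable = total - 2 (network and broadcast)
Usable hosts: 8190


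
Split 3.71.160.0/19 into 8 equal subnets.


New prefix = 19 + 3 = 22
Each subnet has 1024 addresses
  3.71.160.0/22
  3.71.164.0/22
  3.71.168.0/22
  3.71.172.0/22
  3.71.176.0/22
  3.71.180.0/22
  3.71.184.0/22
  3.71.188.0/22
Subnets: 3.71.160.0/22, 3.71.164.0/22, 3.71.168.0/22, 3.71.172.0/22, 3.71.176.0/22, 3.71.180.0/22, 3.71.184.0/22, 3.71.188.0/22


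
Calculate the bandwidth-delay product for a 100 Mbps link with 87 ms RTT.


BDP = bandwidth * RTT
= 100 Mbps * 87 ms
= 100 * 1e6 * 87 / 1000 bits
= 8700000 bits
= 1087500 bytes
= 1062.0117 KB
BDP = 8700000 bits (1087500 bytes)


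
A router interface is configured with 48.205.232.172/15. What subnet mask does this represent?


/15 means 15 network bits, 17 host bits
Binary: 11111111111111100000000000000000
Mask: 255.254.0.0


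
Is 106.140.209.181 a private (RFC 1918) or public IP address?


RFC 1918 private ranges:
  10.0.0.0/8 (10.0.0.0 - 10.255.255.255)
  172.16.0.0/12 (172.16.0.0 - 172.31.255.255)
  192.168.0.0/16 (192.168.0.0 - 192.168.255.255)
Public (not in any RFC 1918 range)


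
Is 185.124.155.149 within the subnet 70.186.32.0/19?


Subnet network: 70.186.32.0
Test IP AND mask: 185.124.128.0
No, 185.124.155.149 is not in 70.186.32.0/19


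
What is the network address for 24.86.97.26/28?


IP:   00011000.01010110.01100001.00011010
Mask: 11111111.11111111.11111111.11110000
AND operation:
Net:  00011000.01010110.01100001.00010000
Network: 24.86.97.16/28


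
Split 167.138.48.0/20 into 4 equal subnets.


New prefix = 20 + 2 = 22
Each subnet has 1024 addresses
  167.138.48.0/22
  167.138.52.0/22
  167.138.56.0/22
  167.138.60.0/22
Subnets: 167.138.48.0/22, 167.138.52.0/22, 167.138.56.0/22, 167.138.60.0/22


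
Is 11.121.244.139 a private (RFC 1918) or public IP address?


RFC 1918 private ranges:
  10.0.0.0/8 (10.0.0.0 - 10.255.255.255)
  172.16.0.0/12 (172.16.0.0 - 172.31.255.255)
  192.168.0.0/16 (192.168.0.0 - 192.168.255.255)
Public (not in any RFC 1918 range)


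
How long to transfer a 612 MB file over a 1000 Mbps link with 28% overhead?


Effective throughput = 1000 * (1 - 28/100) = 720 Mbps
File size in Mb = 612 * 8 = 4896 Mb
Time = 4896 / 720
Time = 6.8 seconds
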